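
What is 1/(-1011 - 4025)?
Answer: -1/5036 ≈ -0.00019857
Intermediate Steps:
1/(-1011 - 4025) = 1/(-5036) = -1/5036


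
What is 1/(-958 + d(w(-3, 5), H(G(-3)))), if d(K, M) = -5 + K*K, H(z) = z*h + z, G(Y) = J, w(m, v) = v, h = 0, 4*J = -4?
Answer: -1/938 ≈ -0.0010661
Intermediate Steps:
J = -1 (J = (1/4)*(-4) = -1)
G(Y) = -1
H(z) = z (H(z) = z*0 + z = 0 + z = z)
d(K, M) = -5 + K**2
1/(-958 + d(w(-3, 5), H(G(-3)))) = 1/(-958 + (-5 + 5**2)) = 1/(-958 + (-5 + 25)) = 1/(-958 + 20) = 1/(-938) = -1/938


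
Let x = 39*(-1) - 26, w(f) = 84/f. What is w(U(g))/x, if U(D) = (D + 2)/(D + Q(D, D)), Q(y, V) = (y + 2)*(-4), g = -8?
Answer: 224/65 ≈ 3.4462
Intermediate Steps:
Q(y, V) = -8 - 4*y (Q(y, V) = (2 + y)*(-4) = -8 - 4*y)
U(D) = (2 + D)/(-8 - 3*D) (U(D) = (D + 2)/(D + (-8 - 4*D)) = (2 + D)/(-8 - 3*D))
x = -65 (x = -39 - 26 = -65)
w(U(g))/x = (84/(((-2 - 1*(-8))/(8 + 3*(-8)))))/(-65) = (84/(((-2 + 8)/(8 - 24))))*(-1/65) = (84/((6/(-16))))*(-1/65) = (84/((-1/16*6)))*(-1/65) = (84/(-3/8))*(-1/65) = (84*(-8/3))*(-1/65) = -224*(-1/65) = 224/65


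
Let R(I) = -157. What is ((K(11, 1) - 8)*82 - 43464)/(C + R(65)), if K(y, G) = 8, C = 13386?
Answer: -43464/13229 ≈ -3.2855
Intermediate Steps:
((K(11, 1) - 8)*82 - 43464)/(C + R(65)) = ((8 - 8)*82 - 43464)/(13386 - 157) = (0*82 - 43464)/13229 = (0 - 43464)*(1/13229) = -43464*1/13229 = -43464/13229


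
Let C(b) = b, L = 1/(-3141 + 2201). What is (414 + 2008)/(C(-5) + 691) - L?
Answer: 162669/46060 ≈ 3.5317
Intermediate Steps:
L = -1/940 (L = 1/(-940) = -1/940 ≈ -0.0010638)
(414 + 2008)/(C(-5) + 691) - L = (414 + 2008)/(-5 + 691) - 1*(-1/940) = 2422/686 + 1/940 = 2422*(1/686) + 1/940 = 173/49 + 1/940 = 162669/46060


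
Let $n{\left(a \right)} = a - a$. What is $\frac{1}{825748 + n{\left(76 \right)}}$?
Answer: $\frac{1}{825748} \approx 1.211 \cdot 10^{-6}$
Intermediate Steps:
$n{\left(a \right)} = 0$
$\frac{1}{825748 + n{\left(76 \right)}} = \frac{1}{825748 + 0} = \frac{1}{825748}$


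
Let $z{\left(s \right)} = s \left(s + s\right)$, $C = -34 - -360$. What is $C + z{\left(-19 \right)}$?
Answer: $1048$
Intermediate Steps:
$C = 326$ ($C = -34 + 360 = 326$)
$z{\left(s \right)} = 2 s^{2}$ ($z{\left(s \right)} = s 2 s = 2 s^{2}$)
$C + z{\left(-19 \right)} = 326 + 2 \left(-19\right)^{2} = 326 + 2 \cdot 361 = 326 + 722 = 1048$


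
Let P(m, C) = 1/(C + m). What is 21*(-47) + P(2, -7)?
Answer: -4936/5 ≈ -987.20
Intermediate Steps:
21*(-47) + P(2, -7) = 21*(-47) + 1/(-7 + 2) = -987 + 1/(-5) = -987 - 1/5 = -4936/5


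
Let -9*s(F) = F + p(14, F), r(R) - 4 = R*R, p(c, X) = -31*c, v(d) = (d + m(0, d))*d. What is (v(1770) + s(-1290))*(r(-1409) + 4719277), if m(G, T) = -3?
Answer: 62911216085036/3 ≈ 2.0970e+13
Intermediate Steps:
v(d) = d*(-3 + d) (v(d) = (d - 3)*d = (-3 + d)*d = d*(-3 + d))
r(R) = 4 + R² (r(R) = 4 + R*R = 4 + R²)
s(F) = 434/9 - F/9 (s(F) = -(F - 31*14)/9 = -(F - 434)/9 = -(-434 + F)/9 = 434/9 - F/9)
(v(1770) + s(-1290))*(r(-1409) + 4719277) = (1770*(-3 + 1770) + (434/9 - ⅑*(-1290)))*((4 + (-1409)²) + 4719277) = (1770*1767 + (434/9 + 430/3))*((4 + 1985281) + 4719277) = (3127590 + 1724/9)*(1985285 + 4719277) = (28150034/9)*6704562 = 62911216085036/3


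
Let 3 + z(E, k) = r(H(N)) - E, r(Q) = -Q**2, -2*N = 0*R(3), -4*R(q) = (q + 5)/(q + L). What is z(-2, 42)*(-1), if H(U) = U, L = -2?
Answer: 1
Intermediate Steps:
R(q) = -(5 + q)/(4*(-2 + q)) (R(q) = -(q + 5)/(4*(q - 2)) = -(5 + q)/(4*(-2 + q)))
N = 0 (N = -0*(-5 - 1*3)/(4*(-2 + 3)) = -0*(1/4)*(-5 - 3)/1 = -0*(1/4)*1*(-8) = -0*(-2) = -1/2*0 = 0)
z(E, k) = -3 - E (z(E, k) = -3 + (-1*0**2 - E) = -3 + (-1*0 - E) = -3 + (0 - E) = -3 - E)
z(-2, 42)*(-1) = (-3 - 1*(-2))*(-1) = (-3 + 2)*(-1) = -1*(-1) = 1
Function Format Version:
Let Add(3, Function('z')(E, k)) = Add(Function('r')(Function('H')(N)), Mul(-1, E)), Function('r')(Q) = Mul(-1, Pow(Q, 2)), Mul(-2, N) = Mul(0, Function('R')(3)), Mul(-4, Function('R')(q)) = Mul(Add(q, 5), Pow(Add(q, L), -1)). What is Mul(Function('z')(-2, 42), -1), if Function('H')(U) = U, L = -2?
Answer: 1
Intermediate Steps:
Function('R')(q) = Mul(Rational(-1, 4), Pow(Add(-2, q), -1), Add(5, q)) (Function('R')(q) = Mul(Rational(-1, 4), Mul(Add(q, 5), Pow(Add(q, -2), -1))) = Mul(Rational(-1, 4), Mul(Add(5, q), Pow(Add(-2, q), -1))) = Mul(Rational(-1, 4), Mul(Pow(Add(-2, q), -1), Add(5, q))) = Mul(Rational(-1, 4), Pow(Add(-2, q), -1), Add(5, q)))
N = 0 (N = Mul(Rational(-1, 2), Mul(0, Mul(Rational(1, 4), Pow(Add(-2, 3), -1), Add(-5, Mul(-1, 3))))) = Mul(Rational(-1, 2), Mul(0, Mul(Rational(1, 4), Pow(1, -1), Add(-5, -3)))) = Mul(Rational(-1, 2), Mul(0, Mul(Rational(1, 4), 1, -8))) = Mul(Rational(-1, 2), Mul(0, -2)) = Mul(Rational(-1, 2), 0) = 0)
Function('z')(E, k) = Add(-3, Mul(-1, E)) (Function('z')(E, k) = Add(-3, Add(Mul(-1, Pow(0, 2)), Mul(-1, E))) = Add(-3, Add(Mul(-1, 0), Mul(-1, E))) = Add(-3, Add(0, Mul(-1, E))) = Add(-3, Mul(-1, E)))
Mul(Function('z')(-2, 42), -1) = Mul(Add(-3, Mul(-1, -2)), -1) = Mul(Add(-3, 2), -1) = Mul(-1, -1) = 1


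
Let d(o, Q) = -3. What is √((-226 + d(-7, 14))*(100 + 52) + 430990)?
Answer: √396182 ≈ 629.43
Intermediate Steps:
√((-226 + d(-7, 14))*(100 + 52) + 430990) = √((-226 - 3)*(100 + 52) + 430990) = √(-229*152 + 430990) = √(-34808 + 430990) = √396182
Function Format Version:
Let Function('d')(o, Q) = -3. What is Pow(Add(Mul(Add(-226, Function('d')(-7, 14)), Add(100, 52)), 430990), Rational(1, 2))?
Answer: Pow(396182, Rational(1, 2)) ≈ 629.43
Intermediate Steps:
Pow(Add(Mul(Add(-226, Function('d')(-7, 14)), Add(100, 52)), 430990), Rational(1, 2)) = Pow(Add(Mul(Add(-226, -3), Add(100, 52)), 430990), Rational(1, 2)) = Pow(Add(Mul(-229, 152), 430990), Rational(1, 2)) = Pow(Add(-34808, 430990), Rational(1, 2)) = Pow(396182, Rational(1, 2))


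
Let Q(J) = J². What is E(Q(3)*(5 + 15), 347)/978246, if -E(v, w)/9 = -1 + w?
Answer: -173/54347 ≈ -0.0031832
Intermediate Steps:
E(v, w) = 9 - 9*w (E(v, w) = -9*(-1 + w) = 9 - 9*w)
E(Q(3)*(5 + 15), 347)/978246 = (9 - 9*347)/978246 = (9 - 3123)*(1/978246) = -3114*1/978246 = -173/54347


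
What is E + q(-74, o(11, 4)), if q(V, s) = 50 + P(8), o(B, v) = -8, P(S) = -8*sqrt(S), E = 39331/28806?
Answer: 1479631/28806 - 16*sqrt(2) ≈ 28.738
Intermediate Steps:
E = 39331/28806 (E = 39331*(1/28806) = 39331/28806 ≈ 1.3654)
q(V, s) = 50 - 16*sqrt(2)
E + q(-74, o(11, 4)) = 39331/28806 + (50 - 16*sqrt(2)) = 1479631/28806 - 16*sqrt(2)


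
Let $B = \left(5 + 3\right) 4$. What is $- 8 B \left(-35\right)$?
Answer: $8960$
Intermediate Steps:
$B = 32$ ($B = 8 \cdot 4 = 32$)
$- 8 B \left(-35\right) = \left(-8\right) 32 \left(-35\right) = \left(-256\right) \left(-35\right) = 8960$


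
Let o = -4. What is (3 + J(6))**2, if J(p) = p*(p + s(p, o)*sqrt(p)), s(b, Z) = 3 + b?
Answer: 19017 + 4212*sqrt(6) ≈ 29334.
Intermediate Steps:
J(p) = p*(p + sqrt(p)*(3 + p)) (J(p) = p*(p + (3 + p)*sqrt(p)) = p*(p + sqrt(p)*(3 + p)))
(3 + J(6))**2 = (3 + (6**2 + 6**(3/2)*(3 + 6)))**2 = (3 + (36 + (6*sqrt(6))*9))**2 = (3 + (36 + 54*sqrt(6)))**2 = (39 + 54*sqrt(6))**2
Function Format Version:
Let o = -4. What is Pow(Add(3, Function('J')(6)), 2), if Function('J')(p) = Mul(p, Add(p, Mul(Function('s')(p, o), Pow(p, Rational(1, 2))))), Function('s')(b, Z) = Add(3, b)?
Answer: Add(19017, Mul(4212, Pow(6, Rational(1, 2)))) ≈ 29334.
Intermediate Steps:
Function('J')(p) = Mul(p, Add(p, Mul(Pow(p, Rational(1, 2)), Add(3, p)))) (Function('J')(p) = Mul(p, Add(p, Mul(Add(3, p), Pow(p, Rational(1, 2))))) = Mul(p, Add(p, Mul(Pow(p, Rational(1, 2)), Add(3, p)))))
Pow(Add(3, Function('J')(6)), 2) = Pow(Add(3, Add(Pow(6, 2), Mul(Pow(6, Rational(3, 2)), Add(3, 6)))), 2) = Pow(Add(3, Add(36, Mul(Mul(6, Pow(6, Rational(1, 2))), 9))), 2) = Pow(Add(3, Add(36, Mul(54, Pow(6, Rational(1, 2))))), 2) = Pow(Add(39, Mul(54, Pow(6, Rational(1, 2)))), 2)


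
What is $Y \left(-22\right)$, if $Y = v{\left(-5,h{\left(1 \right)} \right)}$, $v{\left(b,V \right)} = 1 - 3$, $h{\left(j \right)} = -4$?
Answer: $44$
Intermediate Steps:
$v{\left(b,V \right)} = -2$ ($v{\left(b,V \right)} = 1 - 3 = -2$)
$Y = -2$
$Y \left(-22\right) = \left(-2\right) \left(-22\right) = 44$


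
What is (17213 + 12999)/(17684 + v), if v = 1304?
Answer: 7553/4747 ≈ 1.5911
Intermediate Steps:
(17213 + 12999)/(17684 + v) = (17213 + 12999)/(17684 + 1304) = 30212/18988 = 30212*(1/18988) = 7553/4747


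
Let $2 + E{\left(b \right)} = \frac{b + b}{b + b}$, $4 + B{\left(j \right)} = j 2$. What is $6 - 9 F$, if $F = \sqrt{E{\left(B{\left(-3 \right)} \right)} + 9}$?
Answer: $6 - 18 \sqrt{2} \approx -19.456$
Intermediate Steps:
$B{\left(j \right)} = -4 + 2 j$ ($B{\left(j \right)} = -4 + j 2 = -4 + 2 j$)
$E{\left(b \right)} = -1$ ($E{\left(b \right)} = -2 + \frac{b + b}{b + b} = -2 + \frac{2 b}{2 b} = -2 + 2 b \frac{1}{2 b} = -2 + 1 = -1$)
$F = 2 \sqrt{2}$ ($F = \sqrt{-1 + 9} = \sqrt{8} = 2 \sqrt{2} \approx 2.8284$)
$6 - 9 F = 6 - 9 \cdot 2 \sqrt{2} = 6 - 18 \sqrt{2}$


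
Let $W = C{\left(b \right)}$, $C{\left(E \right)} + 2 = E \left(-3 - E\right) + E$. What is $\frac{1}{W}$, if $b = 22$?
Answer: $- \frac{1}{530} \approx -0.0018868$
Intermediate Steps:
$C{\left(E \right)} = -2 + E + E \left(-3 - E\right)$ ($C{\left(E \right)} = -2 + \left(E \left(-3 - E\right) + E\right) = -2 + \left(E + E \left(-3 - E\right)\right) = -2 + E + E \left(-3 - E\right)$)
$W = -530$ ($W = -2 - 22^{2} - 44 = -2 - 484 - 44 = -530$)
$\frac{1}{W} = \frac{1}{-530} = - \frac{1}{530}$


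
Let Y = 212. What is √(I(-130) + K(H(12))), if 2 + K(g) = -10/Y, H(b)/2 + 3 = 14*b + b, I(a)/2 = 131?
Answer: √2920830/106 ≈ 16.123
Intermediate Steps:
I(a) = 262 (I(a) = 2*131 = 262)
H(b) = -6 + 30*b (H(b) = -6 + 2*(14*b + b) = -6 + 2*(15*b) = -6 + 30*b)
K(g) = -217/106 (K(g) = -2 - 10/212 = -2 - 10*1/212 = -2 - 5/106 = -217/106)
√(I(-130) + K(H(12))) = √(262 - 217/106) = √(27555/106) = √2920830/106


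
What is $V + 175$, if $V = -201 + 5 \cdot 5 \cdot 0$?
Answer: $-26$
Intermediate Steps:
$V = -201$ ($V = -201 + 25 \cdot 0 = -201 + 0 = -201$)
$V + 175 = -201 + 175 = -26$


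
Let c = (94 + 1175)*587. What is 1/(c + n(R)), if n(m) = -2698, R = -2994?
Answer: 1/742205 ≈ 1.3473e-6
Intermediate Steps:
c = 744903 (c = 1269*587 = 744903)
1/(c + n(R)) = 1/(744903 - 2698) = 1/742205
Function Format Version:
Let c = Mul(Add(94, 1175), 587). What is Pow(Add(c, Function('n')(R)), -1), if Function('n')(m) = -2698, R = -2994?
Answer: Rational(1, 742205) ≈ 1.3473e-6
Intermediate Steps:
c = 744903 (c = Mul(1269, 587) = 744903)
Pow(Add(c, Function('n')(R)), -1) = Pow(Add(744903, -2698), -1) = Pow(742205, -1) = Rational(1, 742205)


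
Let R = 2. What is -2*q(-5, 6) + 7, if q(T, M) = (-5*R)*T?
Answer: -93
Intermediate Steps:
q(T, M) = -10*T (q(T, M) = (-5*2)*T = -10*T)
-2*q(-5, 6) + 7 = -(-20)*(-5) + 7 = -2*50 + 7 = -100 + 7 = -93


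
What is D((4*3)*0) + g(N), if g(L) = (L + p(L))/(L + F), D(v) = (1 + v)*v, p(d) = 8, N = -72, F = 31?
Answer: 64/41 ≈ 1.5610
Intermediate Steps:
D(v) = v*(1 + v)
g(L) = (8 + L)/(31 + L) (g(L) = (L + 8)/(L + 31) = (8 + L)/(31 + L))
D((4*3)*0) + g(N) = ((4*3)*0)*(1 + (4*3)*0) + (8 - 72)/(31 - 72) = (12*0)*(1 + 12*0) - 64/(-41) = 0*(1 + 0) - 1/41*(-64) = 0*1 + 64/41 = 0 + 64/41 = 64/41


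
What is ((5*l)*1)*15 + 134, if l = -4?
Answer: -166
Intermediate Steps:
((5*l)*1)*15 + 134 = ((5*(-4))*1)*15 + 134 = -20*1*15 + 134 = -20*15 + 134 = -300 + 134 = -166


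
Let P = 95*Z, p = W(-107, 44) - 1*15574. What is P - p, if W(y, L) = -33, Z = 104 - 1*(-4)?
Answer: 25867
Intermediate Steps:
Z = 108 (Z = 104 + 4 = 108)
p = -15607 (p = -33 - 1*15574 = -33 - 15574 = -15607)
P = 10260 (P = 95*108 = 10260)
P - p = 10260 - 1*(-15607) = 10260 + 15607 = 25867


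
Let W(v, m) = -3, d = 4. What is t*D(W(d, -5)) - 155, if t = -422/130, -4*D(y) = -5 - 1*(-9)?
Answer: -9864/65 ≈ -151.75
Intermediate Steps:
D(y) = -1 (D(y) = -(-5 - 1*(-9))/4 = -(-5 + 9)/4 = -¼*4 = -1)
t = -211/65 (t = -422*1/130 = -211/65 ≈ -3.2462)
t*D(W(d, -5)) - 155 = -211/65*(-1) - 155 = 211/65 - 155 = -9864/65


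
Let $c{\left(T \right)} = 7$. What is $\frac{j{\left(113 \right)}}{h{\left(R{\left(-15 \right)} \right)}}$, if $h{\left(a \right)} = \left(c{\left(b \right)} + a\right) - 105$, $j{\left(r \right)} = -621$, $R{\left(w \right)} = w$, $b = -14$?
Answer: $\frac{621}{113} \approx 5.4956$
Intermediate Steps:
$h{\left(a \right)} = -98 + a$ ($h{\left(a \right)} = \left(7 + a\right) - 105 = -98 + a$)
$\frac{j{\left(113 \right)}}{h{\left(R{\left(-15 \right)} \right)}} = - \frac{621}{-98 - 15} = - \frac{621}{-113} = \left(-621\right) \left(- \frac{1}{113}\right) = \frac{621}{113}$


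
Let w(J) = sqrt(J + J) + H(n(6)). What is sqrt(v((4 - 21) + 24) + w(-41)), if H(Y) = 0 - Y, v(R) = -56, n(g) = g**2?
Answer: sqrt(-92 + I*sqrt(82)) ≈ 0.47148 + 9.6032*I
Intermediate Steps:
H(Y) = -Y
w(J) = -36 + sqrt(2)*sqrt(J) (w(J) = sqrt(J + J) - 1*6**2 = sqrt(2*J) - 1*36 = sqrt(2)*sqrt(J) - 36 = -36 + sqrt(2)*sqrt(J))
sqrt(v((4 - 21) + 24) + w(-41)) = sqrt(-56 + (-36 + sqrt(2)*sqrt(-41))) = sqrt(-56 + (-36 + sqrt(2)*(I*sqrt(41)))) = sqrt(-56 + (-36 + I*sqrt(82))) = sqrt(-92 + I*sqrt(82))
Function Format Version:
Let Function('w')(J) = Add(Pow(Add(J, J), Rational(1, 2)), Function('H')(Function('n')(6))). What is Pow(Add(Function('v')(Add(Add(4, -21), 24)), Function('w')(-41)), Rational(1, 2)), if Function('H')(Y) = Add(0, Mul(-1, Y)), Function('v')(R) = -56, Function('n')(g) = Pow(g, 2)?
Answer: Pow(Add(-92, Mul(I, Pow(82, Rational(1, 2)))), Rational(1, 2)) ≈ Add(0.47148, Mul(9.6032, I))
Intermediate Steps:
Function('H')(Y) = Mul(-1, Y)
Function('w')(J) = Add(-36, Mul(Pow(2, Rational(1, 2)), Pow(J, Rational(1, 2)))) (Function('w')(J) = Add(Pow(Add(J, J), Rational(1, 2)), Mul(-1, Pow(6, 2))) = Add(Pow(Mul(2, J), Rational(1, 2)), Mul(-1, 36)) = Add(Mul(Pow(2, Rational(1, 2)), Pow(J, Rational(1, 2))), -36) = Add(-36, Mul(Pow(2, Rational(1, 2)), Pow(J, Rational(1, 2)))))
Pow(Add(Function('v')(Add(Add(4, -21), 24)), Function('w')(-41)), Rational(1, 2)) = Pow(Add(-56, Add(-36, Mul(Pow(2, Rational(1, 2)), Pow(-41, Rational(1, 2))))), Rational(1, 2)) = Pow(Add(-56, Add(-36, Mul(Pow(2, Rational(1, 2)), Mul(I, Pow(41, Rational(1, 2)))))), Rational(1, 2)) = Pow(Add(-56, Add(-36, Mul(I, Pow(82, Rational(1, 2))))), Rational(1, 2)) = Pow(Add(-92, Mul(I, Pow(82, Rational(1, 2)))), Rational(1, 2))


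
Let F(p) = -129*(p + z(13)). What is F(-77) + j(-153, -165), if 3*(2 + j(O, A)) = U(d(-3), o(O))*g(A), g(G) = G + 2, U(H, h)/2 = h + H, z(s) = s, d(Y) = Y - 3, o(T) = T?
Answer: 25532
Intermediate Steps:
d(Y) = -3 + Y
U(H, h) = 2*H + 2*h (U(H, h) = 2*(h + H) = 2*(H + h) = 2*H + 2*h)
g(G) = 2 + G
F(p) = -1677 - 129*p (F(p) = -129*(p + 13) = -129*(13 + p) = -1677 - 129*p)
j(O, A) = -2 + (-12 + 2*O)*(2 + A)/3 (j(O, A) = -2 + ((2*(-3 - 3) + 2*O)*(2 + A))/3 = -2 + ((2*(-6) + 2*O)*(2 + A))/3 = -2 + ((-12 + 2*O)*(2 + A))/3 = -2 + (-12 + 2*O)*(2 + A)/3)
F(-77) + j(-153, -165) = (-1677 - 129*(-77)) + (-2 + 2*(-6 - 153)*(2 - 165)/3) = (-1677 + 9933) + (-2 + (2/3)*(-159)*(-163)) = 8256 + (-2 + 17278) = 8256 + 17276 = 25532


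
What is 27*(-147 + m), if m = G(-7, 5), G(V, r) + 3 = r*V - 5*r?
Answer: -5670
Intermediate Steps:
G(V, r) = -3 - 5*r + V*r (G(V, r) = -3 + (r*V - 5*r) = -3 + (V*r - 5*r) = -3 + (-5*r + V*r) = -3 - 5*r + V*r)
m = -63 (m = -3 - 5*5 - 7*5 = -3 - 25 - 35 = -63)
27*(-147 + m) = 27*(-147 - 63) = 27*(-210) = -5670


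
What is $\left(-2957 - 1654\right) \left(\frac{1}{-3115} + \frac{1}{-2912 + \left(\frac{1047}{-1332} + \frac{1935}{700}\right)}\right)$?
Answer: $\frac{215861286009}{70432856935} \approx 3.0648$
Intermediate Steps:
$\left(-2957 - 1654\right) \left(\frac{1}{-3115} + \frac{1}{-2912 + \left(\frac{1047}{-1332} + \frac{1935}{700}\right)}\right) = - 4611 \left(- \frac{1}{3115} + \frac{1}{-2912 + \left(1047 \left(- \frac{1}{1332}\right) + 1935 \cdot \frac{1}{700}\right)}\right) = - 4611 \left(- \frac{1}{3115} + \frac{1}{-2912 + \left(- \frac{349}{444} + \frac{387}{140}\right)}\right) = - 4611 \left(- \frac{1}{3115} + \frac{1}{-2912 + \frac{15371}{7770}}\right) = - 4611 \left(- \frac{1}{3115} + \frac{1}{- \frac{22610869}{7770}}\right) = - 4611 \left(- \frac{1}{3115} - \frac{7770}{22610869}\right) = \left(-4611\right) \left(- \frac{46814419}{70432856935}\right) = \frac{215861286009}{70432856935}$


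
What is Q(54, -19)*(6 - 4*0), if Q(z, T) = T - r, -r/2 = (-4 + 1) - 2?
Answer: -174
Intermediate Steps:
r = 10 (r = -2*((-4 + 1) - 2) = -2*(-3 - 2) = -2*(-5) = 10)
Q(z, T) = -10 + T (Q(z, T) = T - 1*10 = T - 10 = -10 + T)
Q(54, -19)*(6 - 4*0) = (-10 - 19)*(6 - 4*0) = -29*(6 + 0) = -29*6 = -174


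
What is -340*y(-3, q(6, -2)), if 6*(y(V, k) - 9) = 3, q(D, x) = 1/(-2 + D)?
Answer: -3230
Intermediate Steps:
y(V, k) = 19/2 (y(V, k) = 9 + (⅙)*3 = 9 + ½ = 19/2)
-340*y(-3, q(6, -2)) = -340*19/2 = -3230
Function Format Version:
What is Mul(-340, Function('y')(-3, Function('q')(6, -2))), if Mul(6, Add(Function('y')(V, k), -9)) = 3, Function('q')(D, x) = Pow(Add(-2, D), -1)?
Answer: -3230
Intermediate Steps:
Function('y')(V, k) = Rational(19, 2) (Function('y')(V, k) = Add(9, Mul(Rational(1, 6), 3)) = Add(9, Rational(1, 2)) = Rational(19, 2))
Mul(-340, Function('y')(-3, Function('q')(6, -2))) = Mul(-340, Rational(19, 2)) = -3230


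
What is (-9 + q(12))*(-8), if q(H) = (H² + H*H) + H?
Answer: -2328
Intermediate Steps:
q(H) = H + 2*H² (q(H) = (H² + H²) + H = 2*H² + H = H + 2*H²)
(-9 + q(12))*(-8) = (-9 + 12*(1 + 2*12))*(-8) = (-9 + 12*(1 + 24))*(-8) = (-9 + 12*25)*(-8) = (-9 + 300)*(-8) = 291*(-8) = -2328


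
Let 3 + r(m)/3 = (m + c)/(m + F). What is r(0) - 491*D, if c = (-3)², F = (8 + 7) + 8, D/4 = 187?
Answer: -8447344/23 ≈ -3.6728e+5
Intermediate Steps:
D = 748 (D = 4*187 = 748)
F = 23 (F = 15 + 8 = 23)
c = 9
r(m) = -9 + 3*(9 + m)/(23 + m) (r(m) = -9 + 3*((m + 9)/(m + 23)) = -9 + 3*((9 + m)/(23 + m)) = -9 + 3*(9 + m)/(23 + m))
r(0) - 491*D = 6*(-30 - 1*0)/(23 + 0) - 491*748 = 6*(-30 + 0)/23 - 367268 = 6*(1/23)*(-30) - 367268 = -180/23 - 367268 = -8447344/23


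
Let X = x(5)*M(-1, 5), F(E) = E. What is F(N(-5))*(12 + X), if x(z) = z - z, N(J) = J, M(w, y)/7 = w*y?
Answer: -60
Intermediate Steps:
M(w, y) = 7*w*y (M(w, y) = 7*(w*y) = 7*w*y)
x(z) = 0
X = 0 (X = 0*(7*(-1)*5) = 0*(-35) = 0)
F(N(-5))*(12 + X) = -5*(12 + 0) = -5*12 = -60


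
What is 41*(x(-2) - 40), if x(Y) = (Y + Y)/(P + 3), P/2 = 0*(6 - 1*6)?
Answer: -5084/3 ≈ -1694.7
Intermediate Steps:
P = 0 (P = 2*(0*(6 - 1*6)) = 2*(0*(6 - 6)) = 2*(0*0) = 2*0 = 0)
x(Y) = 2*Y/3 (x(Y) = (Y + Y)/(0 + 3) = (2*Y)/3 = (2*Y)*(1/3) = 2*Y/3)
41*(x(-2) - 40) = 41*((2/3)*(-2) - 40) = 41*(-4/3 - 40) = 41*(-124/3) = -5084/3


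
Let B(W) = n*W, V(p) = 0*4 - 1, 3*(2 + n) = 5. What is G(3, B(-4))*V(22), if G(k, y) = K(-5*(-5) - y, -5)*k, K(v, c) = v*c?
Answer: 355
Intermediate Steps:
n = -1/3 (n = -2 + (1/3)*5 = -2 + 5/3 = -1/3 ≈ -0.33333)
V(p) = -1 (V(p) = 0 - 1 = -1)
K(v, c) = c*v
B(W) = -W/3
G(k, y) = k*(-125 + 5*y) (G(k, y) = (-5*(-5*(-5) - y))*k = (-5*(25 - y))*k = (-125 + 5*y)*k = k*(-125 + 5*y))
G(3, B(-4))*V(22) = (5*3*(-25 - 1/3*(-4)))*(-1) = (5*3*(-25 + 4/3))*(-1) = (5*3*(-71/3))*(-1) = -355*(-1) = 355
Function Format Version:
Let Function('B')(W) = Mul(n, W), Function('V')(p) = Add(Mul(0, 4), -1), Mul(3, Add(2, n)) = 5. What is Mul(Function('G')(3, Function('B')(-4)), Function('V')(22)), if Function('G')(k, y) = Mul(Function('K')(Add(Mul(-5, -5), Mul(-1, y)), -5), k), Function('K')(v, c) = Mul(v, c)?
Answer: 355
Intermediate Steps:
n = Rational(-1, 3) (n = Add(-2, Mul(Rational(1, 3), 5)) = Add(-2, Rational(5, 3)) = Rational(-1, 3) ≈ -0.33333)
Function('V')(p) = -1 (Function('V')(p) = Add(0, -1) = -1)
Function('K')(v, c) = Mul(c, v)
Function('B')(W) = Mul(Rational(-1, 3), W)
Function('G')(k, y) = Mul(k, Add(-125, Mul(5, y))) (Function('G')(k, y) = Mul(Mul(-5, Add(Mul(-5, -5), Mul(-1, y))), k) = Mul(Mul(-5, Add(25, Mul(-1, y))), k) = Mul(Add(-125, Mul(5, y)), k) = Mul(k, Add(-125, Mul(5, y))))
Mul(Function('G')(3, Function('B')(-4)), Function('V')(22)) = Mul(Mul(5, 3, Add(-25, Mul(Rational(-1, 3), -4))), -1) = Mul(Mul(5, 3, Add(-25, Rational(4, 3))), -1) = Mul(Mul(5, 3, Rational(-71, 3)), -1) = Mul(-355, -1) = 355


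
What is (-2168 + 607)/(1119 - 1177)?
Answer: 1561/58 ≈ 26.914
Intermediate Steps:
(-2168 + 607)/(1119 - 1177) = -1561/(-58) = -1561*(-1/58) = 1561/58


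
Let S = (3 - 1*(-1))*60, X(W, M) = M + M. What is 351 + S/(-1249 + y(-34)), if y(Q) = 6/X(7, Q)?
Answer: 14898459/42469 ≈ 350.81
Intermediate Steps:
X(W, M) = 2*M
S = 240 (S = (3 + 1)*60 = 4*60 = 240)
y(Q) = 3/Q (y(Q) = 6/((2*Q)) = 6*(1/(2*Q)) = 3/Q)
351 + S/(-1249 + y(-34)) = 351 + 240/(-1249 + 3/(-34)) = 351 + 240/(-1249 + 3*(-1/34)) = 351 + 240/(-1249 - 3/34) = 351 + 240/(-42469/34) = 351 + 240*(-34/42469) = 351 - 8160/42469 = 14898459/42469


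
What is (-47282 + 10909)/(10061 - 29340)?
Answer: 36373/19279 ≈ 1.8867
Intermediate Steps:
(-47282 + 10909)/(10061 - 29340) = -36373/(-19279) = -36373*(-1/19279) = 36373/19279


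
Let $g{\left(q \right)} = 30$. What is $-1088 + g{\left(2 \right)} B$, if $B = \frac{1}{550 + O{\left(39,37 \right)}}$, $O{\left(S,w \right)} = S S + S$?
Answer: $- \frac{229565}{211} \approx -1088.0$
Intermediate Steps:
$O{\left(S,w \right)} = S + S^{2}$ ($O{\left(S,w \right)} = S^{2} + S = S + S^{2}$)
$B = \frac{1}{2110}$ ($B = \frac{1}{550 + 39 \left(1 + 39\right)} = \frac{1}{550 + 39 \cdot 40} = \frac{1}{550 + 1560} = \frac{1}{2110} \approx 0.00047393$)
$-1088 + g{\left(2 \right)} B = -1088 + 30 \cdot \frac{1}{2110} = -1088 + \frac{3}{211} = - \frac{229565}{211}$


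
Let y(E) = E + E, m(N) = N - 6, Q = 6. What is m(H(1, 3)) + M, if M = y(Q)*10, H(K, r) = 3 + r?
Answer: 120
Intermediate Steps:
m(N) = -6 + N
y(E) = 2*E
M = 120 (M = (2*6)*10 = 12*10 = 120)
m(H(1, 3)) + M = (-6 + (3 + 3)) + 120 = (-6 + 6) + 120 = 0 + 120 = 120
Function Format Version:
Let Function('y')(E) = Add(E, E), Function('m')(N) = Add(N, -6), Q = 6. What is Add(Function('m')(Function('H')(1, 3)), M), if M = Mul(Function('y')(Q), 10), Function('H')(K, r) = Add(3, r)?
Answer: 120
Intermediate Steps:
Function('m')(N) = Add(-6, N)
Function('y')(E) = Mul(2, E)
M = 120 (M = Mul(Mul(2, 6), 10) = Mul(12, 10) = 120)
Add(Function('m')(Function('H')(1, 3)), M) = Add(Add(-6, Add(3, 3)), 120) = Add(Add(-6, 6), 120) = Add(0, 120) = 120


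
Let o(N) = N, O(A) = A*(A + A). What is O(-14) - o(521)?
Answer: -129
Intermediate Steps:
O(A) = 2*A² (O(A) = A*(2*A) = 2*A²)
O(-14) - o(521) = 2*(-14)² - 1*521 = 2*196 - 521 = 392 - 521 = -129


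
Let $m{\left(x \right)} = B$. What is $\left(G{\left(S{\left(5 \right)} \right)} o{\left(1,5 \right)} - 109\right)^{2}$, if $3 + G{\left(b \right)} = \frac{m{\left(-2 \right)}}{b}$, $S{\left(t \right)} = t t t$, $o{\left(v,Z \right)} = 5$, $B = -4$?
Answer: $\frac{9634816}{625} \approx 15416.0$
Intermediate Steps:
$S{\left(t \right)} = t^{3}$ ($S{\left(t \right)} = t^{2} t = t^{3}$)
$m{\left(x \right)} = -4$
$G{\left(b \right)} = -3 - \frac{4}{b}$
$\left(G{\left(S{\left(5 \right)} \right)} o{\left(1,5 \right)} - 109\right)^{2} = \left(\left(-3 - \frac{4}{5^{3}}\right) 5 - 109\right)^{2} = \left(\left(-3 - \frac{4}{125}\right) 5 - 109\right)^{2} = \left(\left(- \frac{379}{125}\right) 5 - 109\right)^{2} = \left(- \frac{379}{25} - 109\right)^{2} = \left(- \frac{3104}{25}\right)^{2} = \frac{9634816}{625}$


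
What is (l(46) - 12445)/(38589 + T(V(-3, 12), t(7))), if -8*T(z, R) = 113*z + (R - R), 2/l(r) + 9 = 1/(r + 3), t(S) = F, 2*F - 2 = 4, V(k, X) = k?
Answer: -5475898/16997805 ≈ -0.32215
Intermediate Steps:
F = 3 (F = 1 + (½)*4 = 1 + 2 = 3)
t(S) = 3
l(r) = 2/(-9 + 1/(3 + r)) (l(r) = 2/(-9 + 1/(r + 3)) = 2/(-9 + 1/(3 + r)))
T(z, R) = -113*z/8 (T(z, R) = -(113*z + (R - R))/8 = -(113*z + 0)/8 = -113*z/8)
(l(46) - 12445)/(38589 + T(V(-3, 12), t(7))) = (2*(-3 - 1*46)/(26 + 9*46) - 12445)/(38589 - 113/8*(-3)) = (2*(-3 - 46)/(26 + 414) - 12445)/(38589 + 339/8) = (2*(-49)/440 - 12445)/(309051/8) = (2*(1/440)*(-49) - 12445)*(8/309051) = (-49/220 - 12445)*(8/309051) = -2737949/220*8/309051 = -5475898/16997805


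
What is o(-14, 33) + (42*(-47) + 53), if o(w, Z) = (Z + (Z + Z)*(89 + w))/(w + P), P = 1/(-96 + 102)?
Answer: -189341/83 ≈ -2281.2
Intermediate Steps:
P = ⅙ (P = 1/6 = ⅙ ≈ 0.16667)
o(w, Z) = (Z + 2*Z*(89 + w))/(⅙ + w) (o(w, Z) = (Z + (Z + Z)*(89 + w))/(w + ⅙) = (Z + (2*Z)*(89 + w))/(⅙ + w) = (Z + 2*Z*(89 + w))/(⅙ + w))
o(-14, 33) + (42*(-47) + 53) = 6*33*(179 + 2*(-14))/(1 + 6*(-14)) + (42*(-47) + 53) = 6*33*(179 - 28)/(1 - 84) + (-1974 + 53) = 6*33*151/(-83) - 1921 = 6*33*(-1/83)*151 - 1921 = -29898/83 - 1921 = -189341/83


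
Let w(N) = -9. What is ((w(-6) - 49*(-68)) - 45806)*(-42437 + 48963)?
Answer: -277244058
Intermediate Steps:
((w(-6) - 49*(-68)) - 45806)*(-42437 + 48963) = ((-9 - 49*(-68)) - 45806)*(-42437 + 48963) = ((-9 + 3332) - 45806)*6526 = (3323 - 45806)*6526 = -42483*6526 = -277244058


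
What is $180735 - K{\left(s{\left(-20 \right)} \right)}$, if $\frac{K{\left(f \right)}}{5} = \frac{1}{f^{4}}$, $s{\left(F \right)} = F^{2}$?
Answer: $\frac{925363199999999}{5120000000} \approx 1.8074 \cdot 10^{5}$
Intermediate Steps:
$K{\left(f \right)} = \frac{5}{f^{4}}$
$180735 - K{\left(s{\left(-20 \right)} \right)} = 180735 - \frac{5}{25600000000} = 180735 - 5 \cdot \frac{1}{25600000000} = 180735 - \frac{1}{5120000000} = \frac{925363199999999}{5120000000}$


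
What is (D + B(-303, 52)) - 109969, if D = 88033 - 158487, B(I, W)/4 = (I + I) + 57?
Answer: -182619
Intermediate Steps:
B(I, W) = 228 + 8*I (B(I, W) = 4*((I + I) + 57) = 4*(2*I + 57) = 4*(57 + 2*I) = 228 + 8*I)
D = -70454
(D + B(-303, 52)) - 109969 = (-70454 + (228 + 8*(-303))) - 109969 = (-70454 + (228 - 2424)) - 109969 = (-70454 - 2196) - 109969 = -72650 - 109969 = -182619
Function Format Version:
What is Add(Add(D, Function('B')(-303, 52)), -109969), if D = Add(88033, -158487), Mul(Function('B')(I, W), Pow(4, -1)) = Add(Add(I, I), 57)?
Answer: -182619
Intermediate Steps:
Function('B')(I, W) = Add(228, Mul(8, I)) (Function('B')(I, W) = Mul(4, Add(Add(I, I), 57)) = Mul(4, Add(Mul(2, I), 57)) = Mul(4, Add(57, Mul(2, I))) = Add(228, Mul(8, I)))
D = -70454
Add(Add(D, Function('B')(-303, 52)), -109969) = Add(Add(-70454, Add(228, Mul(8, -303))), -109969) = Add(Add(-70454, Add(228, -2424)), -109969) = Add(Add(-70454, -2196), -109969) = Add(-72650, -109969) = -182619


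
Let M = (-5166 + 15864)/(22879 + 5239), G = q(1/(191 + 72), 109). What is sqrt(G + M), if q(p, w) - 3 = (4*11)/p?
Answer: sqrt(2287937394166)/14059 ≈ 107.59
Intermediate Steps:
q(p, w) = 3 + 44/p (q(p, w) = 3 + (4*11)/p = 3 + 44/p)
G = 11575 (G = 3 + 44/(1/(191 + 72)) = 3 + 44/(1/263) = 3 + 44*263 = 3 + 11572 = 11575)
M = 5349/14059 (M = 10698/28118 = 10698*(1/28118) = 5349/14059 ≈ 0.38047)
sqrt(G + M) = sqrt(11575 + 5349/14059) = sqrt(162738274/14059) = sqrt(2287937394166)/14059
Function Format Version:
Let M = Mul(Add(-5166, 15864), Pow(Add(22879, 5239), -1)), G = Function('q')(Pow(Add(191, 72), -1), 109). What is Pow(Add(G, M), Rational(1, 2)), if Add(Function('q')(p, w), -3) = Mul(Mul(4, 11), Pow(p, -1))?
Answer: Mul(Rational(1, 14059), Pow(2287937394166, Rational(1, 2))) ≈ 107.59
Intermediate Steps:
Function('q')(p, w) = Add(3, Mul(44, Pow(p, -1))) (Function('q')(p, w) = Add(3, Mul(Mul(4, 11), Pow(p, -1))) = Add(3, Mul(44, Pow(p, -1))))
G = 11575 (G = Add(3, Mul(44, Pow(Pow(Add(191, 72), -1), -1))) = Add(3, Mul(44, Pow(Pow(263, -1), -1))) = Add(3, Mul(44, Pow(Rational(1, 263), -1))) = Add(3, Mul(44, 263)) = Add(3, 11572) = 11575)
M = Rational(5349, 14059) (M = Mul(10698, Pow(28118, -1)) = Mul(10698, Rational(1, 28118)) = Rational(5349, 14059) ≈ 0.38047)
Pow(Add(G, M), Rational(1, 2)) = Pow(Add(11575, Rational(5349, 14059)), Rational(1, 2)) = Pow(Rational(162738274, 14059), Rational(1, 2)) = Mul(Rational(1, 14059), Pow(2287937394166, Rational(1, 2)))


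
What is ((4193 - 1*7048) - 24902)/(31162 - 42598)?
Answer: 27757/11436 ≈ 2.4272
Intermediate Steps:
((4193 - 1*7048) - 24902)/(31162 - 42598) = ((4193 - 7048) - 24902)/(-11436) = (-2855 - 24902)*(-1/11436) = -27757*(-1/11436) = 27757/11436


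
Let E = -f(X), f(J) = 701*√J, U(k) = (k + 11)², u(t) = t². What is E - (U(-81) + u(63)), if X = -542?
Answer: -8869 - 701*I*√542 ≈ -8869.0 - 16320.0*I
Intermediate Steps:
U(k) = (11 + k)²
E = -701*I*√542 (E = -701*√(-542) = -701*I*√542 ≈ -16320.0*I)
E - (U(-81) + u(63)) = -701*I*√542 - ((11 - 81)² + 63²) = -701*I*√542 - ((-70)² + 3969) = -701*I*√542 - (4900 + 3969) = -701*I*√542 - 1*8869 = -701*I*√542 - 8869 = -8869 - 701*I*√542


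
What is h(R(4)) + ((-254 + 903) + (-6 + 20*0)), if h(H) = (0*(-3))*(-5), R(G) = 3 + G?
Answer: 643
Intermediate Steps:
h(H) = 0 (h(H) = 0*(-5) = 0)
h(R(4)) + ((-254 + 903) + (-6 + 20*0)) = 0 + ((-254 + 903) + (-6 + 20*0)) = 0 + (649 + (-6 + 0)) = 0 + (649 - 6) = 0 + 643 = 643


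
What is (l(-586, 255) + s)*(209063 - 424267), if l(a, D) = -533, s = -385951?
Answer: 83172902736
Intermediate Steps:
(l(-586, 255) + s)*(209063 - 424267) = (-533 - 385951)*(209063 - 424267) = -386484*(-215204) = 83172902736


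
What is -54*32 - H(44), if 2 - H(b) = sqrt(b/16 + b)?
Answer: -1730 + sqrt(187)/2 ≈ -1723.2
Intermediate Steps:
H(b) = 2 - sqrt(17)*sqrt(b)/4 (H(b) = 2 - sqrt(b/16 + b) = 2 - sqrt(17*b/16) = 2 - sqrt(17)*sqrt(b)/4)
-54*32 - H(44) = -54*32 - (2 - sqrt(17)*sqrt(44)/4) = -1728 - (2 - sqrt(17)*2*sqrt(11)/4) = -1728 - (2 - sqrt(187)/2) = -1728 + (-2 + sqrt(187)/2) = -1730 + sqrt(187)/2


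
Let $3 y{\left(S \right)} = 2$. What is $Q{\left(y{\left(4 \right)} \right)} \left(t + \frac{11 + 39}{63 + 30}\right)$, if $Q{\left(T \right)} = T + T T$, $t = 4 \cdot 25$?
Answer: $\frac{93500}{837} \approx 111.71$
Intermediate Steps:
$y{\left(S \right)} = \frac{2}{3}$ ($y{\left(S \right)} = \frac{1}{3} \cdot 2 = \frac{2}{3}$)
$t = 100$
$Q{\left(T \right)} = T + T^{2}$
$Q{\left(y{\left(4 \right)} \right)} \left(t + \frac{11 + 39}{63 + 30}\right) = \frac{2 \left(1 + \frac{2}{3}\right)}{3} \left(100 + \frac{11 + 39}{63 + 30}\right) = \frac{2}{3} \cdot \frac{5}{3} \left(100 + \frac{50}{93}\right) = \frac{10 \left(100 + 50 \cdot \frac{1}{93}\right)}{9} = \frac{10 \left(100 + \frac{50}{93}\right)}{9} = \frac{10}{9} \cdot \frac{9350}{93} = \frac{93500}{837}$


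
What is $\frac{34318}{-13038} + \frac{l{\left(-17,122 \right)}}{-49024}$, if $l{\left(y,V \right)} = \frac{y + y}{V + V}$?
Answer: $- \frac{102626632729}{38989669632} \approx -2.6321$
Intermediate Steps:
$l{\left(y,V \right)} = \frac{y}{V}$ ($l{\left(y,V \right)} = \frac{2 y}{2 V} = 2 y \frac{1}{2 V} = \frac{y}{V}$)
$\frac{34318}{-13038} + \frac{l{\left(-17,122 \right)}}{-49024} = \frac{34318}{-13038} + \frac{\left(-17\right) \frac{1}{122}}{-49024} = 34318 \left(- \frac{1}{13038}\right) + \left(-17\right) \frac{1}{122} \left(- \frac{1}{49024}\right) = - \frac{17159}{6519} - - \frac{17}{5980928} = - \frac{17159}{6519} + \frac{17}{5980928} = - \frac{102626632729}{38989669632}$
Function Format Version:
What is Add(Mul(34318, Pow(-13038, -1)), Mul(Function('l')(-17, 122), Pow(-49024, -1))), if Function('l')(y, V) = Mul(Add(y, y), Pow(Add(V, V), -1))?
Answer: Rational(-102626632729, 38989669632) ≈ -2.6321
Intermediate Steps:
Function('l')(y, V) = Mul(y, Pow(V, -1)) (Function('l')(y, V) = Mul(Mul(2, y), Pow(Mul(2, V), -1)) = Mul(Mul(2, y), Mul(Rational(1, 2), Pow(V, -1))) = Mul(y, Pow(V, -1)))
Add(Mul(34318, Pow(-13038, -1)), Mul(Function('l')(-17, 122), Pow(-49024, -1))) = Add(Mul(34318, Pow(-13038, -1)), Mul(Mul(-17, Pow(122, -1)), Pow(-49024, -1))) = Add(Mul(34318, Rational(-1, 13038)), Mul(Mul(-17, Rational(1, 122)), Rational(-1, 49024))) = Add(Rational(-17159, 6519), Mul(Rational(-17, 122), Rational(-1, 49024))) = Add(Rational(-17159, 6519), Rational(17, 5980928)) = Rational(-102626632729, 38989669632)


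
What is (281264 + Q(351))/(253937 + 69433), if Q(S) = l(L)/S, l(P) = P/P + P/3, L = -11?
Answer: 148085492/170254305 ≈ 0.86979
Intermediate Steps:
l(P) = 1 + P/3 (l(P) = 1 + P*(⅓) = 1 + P/3)
Q(S) = -8/(3*S) (Q(S) = (1 + (⅓)*(-11))/S = (1 - 11/3)/S = -8/(3*S))
(281264 + Q(351))/(253937 + 69433) = (281264 - 8/3/351)/(253937 + 69433) = (281264 - 8/3*1/351)/323370 = (281264 - 8/1053)*(1/323370) = (296170984/1053)*(1/323370) = 148085492/170254305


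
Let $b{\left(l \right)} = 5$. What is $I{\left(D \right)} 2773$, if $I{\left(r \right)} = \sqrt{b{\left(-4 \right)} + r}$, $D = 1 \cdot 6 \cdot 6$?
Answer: $2773 \sqrt{41} \approx 17756.0$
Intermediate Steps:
$D = 36$ ($D = 6 \cdot 6 = 36$)
$I{\left(r \right)} = \sqrt{5 + r}$
$I{\left(D \right)} 2773 = \sqrt{5 + 36} \cdot 2773 = \sqrt{41} \cdot 2773 = 2773 \sqrt{41}$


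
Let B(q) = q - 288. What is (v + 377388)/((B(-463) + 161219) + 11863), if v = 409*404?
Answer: 542624/172331 ≈ 3.1487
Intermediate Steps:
B(q) = -288 + q
v = 165236
(v + 377388)/((B(-463) + 161219) + 11863) = (165236 + 377388)/(((-288 - 463) + 161219) + 11863) = 542624/((-751 + 161219) + 11863) = 542624/(160468 + 11863) = 542624/172331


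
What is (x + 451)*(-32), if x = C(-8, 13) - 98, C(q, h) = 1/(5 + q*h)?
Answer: -1118272/99 ≈ -11296.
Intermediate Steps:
C(q, h) = 1/(5 + h*q)
x = -9703/99 (x = 1/(5 + 13*(-8)) - 98 = 1/(5 - 104) - 98 = 1/(-99) - 98 = -1/99 - 98 = -9703/99 ≈ -98.010)
(x + 451)*(-32) = (-9703/99 + 451)*(-32) = (34946/99)*(-32) = -1118272/99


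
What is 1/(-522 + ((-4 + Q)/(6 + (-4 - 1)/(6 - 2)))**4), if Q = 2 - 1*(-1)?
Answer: -130321/68027306 ≈ -0.0019157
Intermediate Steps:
Q = 3 (Q = 2 + 1 = 3)
1/(-522 + ((-4 + Q)/(6 + (-4 - 1)/(6 - 2)))**4) = 1/(-522 + ((-4 + 3)/(6 + (-4 - 1)/(6 - 2)))**4) = 1/(-522 + (-1/(6 - 5/4))**4) = 1/(-522 + (-1/19/4)**4) = 1/(-522 + (-1*4/19)**4) = 1/(-522 + (-4/19)**4) = 1/(-522 + 256/130321) = 1/(-68027306/130321) = -130321/68027306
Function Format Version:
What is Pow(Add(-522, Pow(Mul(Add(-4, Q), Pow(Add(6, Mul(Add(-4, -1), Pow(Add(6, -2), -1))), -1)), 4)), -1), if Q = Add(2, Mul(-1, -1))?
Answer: Rational(-130321, 68027306) ≈ -0.0019157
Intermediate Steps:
Q = 3 (Q = Add(2, 1) = 3)
Pow(Add(-522, Pow(Mul(Add(-4, Q), Pow(Add(6, Mul(Add(-4, -1), Pow(Add(6, -2), -1))), -1)), 4)), -1) = Pow(Add(-522, Pow(Mul(Add(-4, 3), Pow(Add(6, Mul(Add(-4, -1), Pow(Add(6, -2), -1))), -1)), 4)), -1) = Pow(Add(-522, Pow(Mul(-1, Pow(Add(6, Mul(-5, Pow(4, -1))), -1)), 4)), -1) = Pow(Add(-522, Pow(Mul(-1, Pow(Add(6, Mul(-5, Rational(1, 4))), -1)), 4)), -1) = Pow(Add(-522, Pow(Mul(-1, Pow(Add(6, Rational(-5, 4)), -1)), 4)), -1) = Pow(Add(-522, Pow(Mul(-1, Pow(Rational(19, 4), -1)), 4)), -1) = Pow(Add(-522, Pow(Mul(-1, Rational(4, 19)), 4)), -1) = Pow(Add(-522, Pow(Rational(-4, 19), 4)), -1) = Pow(Add(-522, Rational(256, 130321)), -1) = Pow(Rational(-68027306, 130321), -1) = Rational(-130321, 68027306)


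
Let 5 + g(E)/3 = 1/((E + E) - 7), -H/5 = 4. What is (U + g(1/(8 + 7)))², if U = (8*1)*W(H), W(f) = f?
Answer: 326524900/10609 ≈ 30778.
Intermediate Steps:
H = -20 (H = -5*4 = -20)
U = -160 (U = (8*1)*(-20) = 8*(-20) = -160)
g(E) = -15 + 3/(-7 + 2*E) (g(E) = -15 + 3/((E + E) - 7) = -15 + 3/(2*E - 7) = -15 + 3/(-7 + 2*E))
(U + g(1/(8 + 7)))² = (-160 + 6*(18 - 5/(8 + 7))/(-7 + 2/(8 + 7)))² = (-160 + 6*(18 - 5/15)/(-7 + 2/15))² = (-160 + 6*(18 - 5*1/15)/(-7 + 2*(1/15)))² = (-160 + 6*(18 - ⅓)/(-7 + 2/15))² = (-160 + 6*(53/3)/(-103/15))² = (-160 + 6*(-15/103)*(53/3))² = (-160 - 1590/103)² = (-18070/103)² = 326524900/10609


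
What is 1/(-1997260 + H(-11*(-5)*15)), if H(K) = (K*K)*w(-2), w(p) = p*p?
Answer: 1/725240 ≈ 1.3789e-6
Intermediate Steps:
w(p) = p²
H(K) = 4*K² (H(K) = (K*K)*(-2)² = K²*4 = 4*K²)
1/(-1997260 + H(-11*(-5)*15)) = 1/(-1997260 + 4*(-11*(-5)*15)²) = 1/(-1997260 + 4*(55*15)²) = 1/(-1997260 + 4*825²) = 1/(-1997260 + 4*680625) = 1/(-1997260 + 2722500) = 1/725240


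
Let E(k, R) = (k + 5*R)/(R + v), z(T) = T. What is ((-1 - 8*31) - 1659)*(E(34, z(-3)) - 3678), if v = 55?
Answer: 91220049/13 ≈ 7.0169e+6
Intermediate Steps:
E(k, R) = (k + 5*R)/(55 + R) (E(k, R) = (k + 5*R)/(R + 55) = (k + 5*R)/(55 + R))
((-1 - 8*31) - 1659)*(E(34, z(-3)) - 3678) = ((-1 - 8*31) - 1659)*((34 + 5*(-3))/(55 - 3) - 3678) = ((-1 - 248) - 1659)*((34 - 15)/52 - 3678) = (-249 - 1659)*((1/52)*19 - 3678) = -1908*(19/52 - 3678) = -1908*(-191237/52) = 91220049/13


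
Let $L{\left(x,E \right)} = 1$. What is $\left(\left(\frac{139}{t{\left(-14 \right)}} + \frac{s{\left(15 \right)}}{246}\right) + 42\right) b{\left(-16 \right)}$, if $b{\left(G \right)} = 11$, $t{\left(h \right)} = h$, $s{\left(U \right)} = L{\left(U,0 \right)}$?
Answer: $\frac{303787}{861} \approx 352.83$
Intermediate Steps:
$s{\left(U \right)} = 1$
$\left(\left(\frac{139}{t{\left(-14 \right)}} + \frac{s{\left(15 \right)}}{246}\right) + 42\right) b{\left(-16 \right)} = \left(\left(\frac{139}{-14} + 1 \cdot \frac{1}{246}\right) + 42\right) 11 = \left(\left(139 \left(- \frac{1}{14}\right) + 1 \cdot \frac{1}{246}\right) + 42\right) 11 = \left(\left(- \frac{139}{14} + \frac{1}{246}\right) + 42\right) 11 = \left(- \frac{8545}{861} + 42\right) 11 = \frac{27617}{861} \cdot 11 = \frac{303787}{861}$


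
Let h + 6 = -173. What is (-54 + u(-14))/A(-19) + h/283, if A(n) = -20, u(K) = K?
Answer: 3916/1415 ≈ 2.7675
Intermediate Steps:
h = -179 (h = -6 - 173 = -179)
(-54 + u(-14))/A(-19) + h/283 = (-54 - 14)/(-20) - 179/283 = -68*(-1/20) - 179*1/283 = 17/5 - 179/283 = 3916/1415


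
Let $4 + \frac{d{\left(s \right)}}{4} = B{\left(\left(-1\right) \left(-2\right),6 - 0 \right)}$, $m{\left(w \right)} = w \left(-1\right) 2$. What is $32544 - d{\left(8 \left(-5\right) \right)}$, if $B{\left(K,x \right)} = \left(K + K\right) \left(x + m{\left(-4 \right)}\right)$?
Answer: $32336$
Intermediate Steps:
$m{\left(w \right)} = - 2 w$ ($m{\left(w \right)} = - w 2 = - 2 w$)
$B{\left(K,x \right)} = 2 K \left(8 + x\right)$ ($B{\left(K,x \right)} = \left(K + K\right) \left(x - -8\right) = 2 K \left(x + 8\right) = 2 K \left(8 + x\right)$)
$d{\left(s \right)} = 208$ ($d{\left(s \right)} = -16 + 4 \cdot 2 \left(\left(-1\right) \left(-2\right)\right) \left(8 + \left(6 - 0\right)\right) = -16 + 4 \cdot 2 \cdot 2 \left(8 + \left(6 + 0\right)\right) = -16 + 4 \cdot 2 \cdot 2 \left(8 + 6\right) = -16 + 4 \cdot 2 \cdot 2 \cdot 14 = -16 + 4 \cdot 56 = -16 + 224 = 208$)
$32544 - d{\left(8 \left(-5\right) \right)} = 32544 - 208 = 32336$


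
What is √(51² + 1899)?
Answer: 30*√5 ≈ 67.082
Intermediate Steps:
√(51² + 1899) = √(2601 + 1899) = √4500 = 30*√5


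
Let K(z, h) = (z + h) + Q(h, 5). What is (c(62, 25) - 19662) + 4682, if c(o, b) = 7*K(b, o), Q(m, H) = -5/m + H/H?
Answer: -890603/62 ≈ -14365.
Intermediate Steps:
Q(m, H) = 1 - 5/m (Q(m, H) = -5/m + 1 = 1 - 5/m)
K(z, h) = h + z + (-5 + h)/h (K(z, h) = (z + h) + (-5 + h)/h = (h + z) + (-5 + h)/h = h + z + (-5 + h)/h)
c(o, b) = 7 - 35/o + 7*b + 7*o (c(o, b) = 7*(1 + o + b - 5/o) = 7*(1 + b + o - 5/o) = 7 - 35/o + 7*b + 7*o)
(c(62, 25) - 19662) + 4682 = ((7 - 35/62 + 7*25 + 7*62) - 19662) + 4682 = ((7 - 35*1/62 + 175 + 434) - 19662) + 4682 = ((7 - 35/62 + 175 + 434) - 19662) + 4682 = (38157/62 - 19662) + 4682 = -1180887/62 + 4682 = -890603/62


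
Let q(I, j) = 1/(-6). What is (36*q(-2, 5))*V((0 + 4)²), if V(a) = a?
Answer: -96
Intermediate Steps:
q(I, j) = -⅙
(36*q(-2, 5))*V((0 + 4)²) = (36*(-⅙))*(0 + 4)² = -6*4² = -6*16 = -96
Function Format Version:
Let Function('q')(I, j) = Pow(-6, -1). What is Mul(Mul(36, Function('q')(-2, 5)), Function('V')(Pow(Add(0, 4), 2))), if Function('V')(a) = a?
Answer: -96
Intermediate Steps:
Function('q')(I, j) = Rational(-1, 6)
Mul(Mul(36, Function('q')(-2, 5)), Function('V')(Pow(Add(0, 4), 2))) = Mul(Mul(36, Rational(-1, 6)), Pow(Add(0, 4), 2)) = Mul(-6, Pow(4, 2)) = Mul(-6, 16) = -96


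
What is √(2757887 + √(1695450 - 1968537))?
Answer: √(2757887 + 3*I*√30343) ≈ 1660.7 + 0.16*I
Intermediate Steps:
√(2757887 + √(1695450 - 1968537)) = √(2757887 + √(-273087)) = √(2757887 + 3*I*√30343)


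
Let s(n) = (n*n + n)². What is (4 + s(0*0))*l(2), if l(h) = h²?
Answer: 16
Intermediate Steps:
s(n) = (n + n²)² (s(n) = (n² + n)² = (n + n²)²)
(4 + s(0*0))*l(2) = (4 + (0*0)²*(1 + 0*0)²)*2² = (4 + 0²*(1 + 0)²)*4 = (4 + 0*1²)*4 = (4 + 0*1)*4 = (4 + 0)*4 = 4*4 = 16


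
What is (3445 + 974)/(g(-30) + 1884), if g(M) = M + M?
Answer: 1473/608 ≈ 2.4227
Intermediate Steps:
g(M) = 2*M
(3445 + 974)/(g(-30) + 1884) = (3445 + 974)/(2*(-30) + 1884) = 4419/(-60 + 1884) = 4419/1824 = 4419*(1/1824) = 1473/608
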